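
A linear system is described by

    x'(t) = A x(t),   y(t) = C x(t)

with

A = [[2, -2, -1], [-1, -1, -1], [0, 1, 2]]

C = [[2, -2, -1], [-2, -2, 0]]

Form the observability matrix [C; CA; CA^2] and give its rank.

CA = [[6, -3, -2], [-2, 6, 4]]
CA^2 = [[15, -11, -7], [-10, 2, 4]]
Observability matrix O = [C; CA; CA^2] = [[2, -2, -1], [-2, -2, 0], [6, -3, -2], [-2, 6, 4], [15, -11, -7], [-10, 2, 4]]
Take the 3×3 submatrix of O formed by rows 1, 2, 3: [[2, -2, -1], [-2, -2, 0], [6, -3, -2]]. Its determinant is 2·((-2)·(-2) - 0·(-3)) - (-2)·((-2)·(-2) - 0·6) + (-1)·((-2)·(-3) - (-2)·6) = 2·4 - (-2)·4 + (-1)·18 = -2 ≠ 0.
So rank(O) ≥ 3; since O has 3 columns, rank(O) = 3.
rank(O) = 3 = n, so the pair (A, C) is completely observable.

3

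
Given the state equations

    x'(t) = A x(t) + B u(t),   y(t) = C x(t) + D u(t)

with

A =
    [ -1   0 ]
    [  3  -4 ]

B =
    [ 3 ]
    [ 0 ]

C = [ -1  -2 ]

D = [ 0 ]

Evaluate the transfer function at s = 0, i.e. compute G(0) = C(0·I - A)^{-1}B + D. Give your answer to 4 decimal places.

G(0) = C(-A)^{-1}B + D = -C A^{-1} B + D.
det A = 4, so A^{-1} = (1/4)·adj(A) = [[-1, 0], [-3/4, -1/4]]
A^{-1} B = [-3, -9/4]^T
C A^{-1} B = 15/2
G(0) = D - C A^{-1} B = 0 - (15/2) = -15/2 ≈ -7.5000

-7.5000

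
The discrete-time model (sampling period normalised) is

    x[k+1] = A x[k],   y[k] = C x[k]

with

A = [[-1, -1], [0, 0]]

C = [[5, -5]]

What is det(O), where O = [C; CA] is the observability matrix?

-50

CA = [[-5, -5]]
Observability matrix O = [C; CA] = [[5, -5], [-5, -5]]
det(O) = 5·(-5) - (-5)·(-5) = -25 - 25 = -50
Since det(O) ≠ 0, rank(O) = 2 and the system is completely observable.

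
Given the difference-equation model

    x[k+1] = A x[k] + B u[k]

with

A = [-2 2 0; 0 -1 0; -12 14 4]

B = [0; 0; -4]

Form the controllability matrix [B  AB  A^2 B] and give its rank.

AB = [[0], [0], [-16]]
A^2B = [[0], [0], [-64]]
Controllability matrix C = [B  AB  A^2B] = [[0, 0, 0], [0, 0, 0], [-4, -16, -64]]
Every column of C is a scalar multiple of column 1 = [0, 0, -4] (multipliers 1, 4, 16), so the columns span a one-dimensional space.
C ≠ 0, hence rank(C) = 1.
rank(C) = 1 < n = 3, so the pair (A, B) is not completely controllable.

1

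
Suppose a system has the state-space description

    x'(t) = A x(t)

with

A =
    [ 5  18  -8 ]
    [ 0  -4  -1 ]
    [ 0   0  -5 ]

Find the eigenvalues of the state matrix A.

det(sI - A) = s^3 - (tr A)s^2 + (M11 + M22 + M33)s - det A, where Mii is the 2×2 principal minor of A obtained by deleting row i and column i.
tr A = 5 + (-4) + (-5) = -4; M11 = (-4)·(-5) - (-1)·0 = 20 - 0 = 20; M22 = 5·(-5) - (-8)·0 = -25 - 0 = -25; M33 = 5·(-4) - 18·0 = -20 - 0 = -20; sum of minors = -25.
det A = 5·((-4)·(-5) - (-1)·0) - 18·(0·(-5) - (-1)·0) + (-8)·(0·0 - (-4)·0) = 5·20 - 18·0 + (-8)·0 = 100.
So p(s) = det(sI - A) = s^3 + 4s^2 - 25s - 100.
Rational-root test: any integer root divides -100. Testing small divisors, s = -4 works: p(-4) = -64 + 64 + 100 + (-100) = 0, so (s + 4) is a factor.
Dividing, p(s) = (s + 4)(s^2 - 25).
Factor s^2 - 25: two numbers with sum 0 and product -25 are 5 and -5, so s^2 - 25 = (s - 5)(s + 5).
Hence p(s) = (s - 5) (s + 4) (s + 5), with roots -5, -4, 5.
At least one eigenvalue has non-negative real part, so the system is not asymptotically stable.

-5, -4, 5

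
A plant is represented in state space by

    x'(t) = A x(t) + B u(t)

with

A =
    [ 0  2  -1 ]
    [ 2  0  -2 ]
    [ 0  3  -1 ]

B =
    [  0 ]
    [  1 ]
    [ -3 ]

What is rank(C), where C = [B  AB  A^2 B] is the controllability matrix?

AB = [[5], [6], [6]]
A^2B = [[6], [-2], [12]]
Controllability matrix C = [B  AB  A^2B] = [[0, 5, 6], [1, 6, -2], [-3, 6, 12]]
det(C) = 0·(6·12 - (-2)·6) - 5·(1·12 - (-2)·(-3)) + 6·(1·6 - 6·(-3)) = 0·84 - 5·6 + 6·24 = 114 ≠ 0, so rank(C) = 3.
rank(C) = 3 = n, so the pair (A, B) is completely controllable.

3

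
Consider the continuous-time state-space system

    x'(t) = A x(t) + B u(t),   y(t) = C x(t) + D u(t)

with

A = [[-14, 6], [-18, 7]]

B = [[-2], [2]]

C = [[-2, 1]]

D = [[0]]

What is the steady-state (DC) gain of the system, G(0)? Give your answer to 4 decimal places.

1.2000

G(0) = C(-A)^{-1}B + D = -C A^{-1} B + D.
det A = 10, so A^{-1} = (1/10)·adj(A) = [[7/10, -3/5], [9/5, -7/5]]
A^{-1} B = [-13/5, -32/5]^T
C A^{-1} B = -6/5
G(0) = D - C A^{-1} B = 0 - (-6/5) = 6/5 ≈ 1.2000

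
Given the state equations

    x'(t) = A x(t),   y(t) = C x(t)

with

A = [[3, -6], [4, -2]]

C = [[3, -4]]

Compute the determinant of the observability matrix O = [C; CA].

-58

CA = [[-7, -10]]
Observability matrix O = [C; CA] = [[3, -4], [-7, -10]]
det(O) = 3·(-10) - (-4)·(-7) = -30 - 28 = -58
Since det(O) ≠ 0, rank(O) = 2 and the system is completely observable.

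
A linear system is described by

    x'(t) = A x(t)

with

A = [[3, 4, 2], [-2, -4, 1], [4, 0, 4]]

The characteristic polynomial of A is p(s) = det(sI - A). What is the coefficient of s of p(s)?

-16

Expand det(sI - A) for the 3×3 matrix.
p(s) = s^3 - 3s^2 - 16s - 32.
(Check: constant term = det(-A) = (-1)^3 det A = -32; coefficient of s^2 = -tr A = -3.)
The coefficient of s is -16.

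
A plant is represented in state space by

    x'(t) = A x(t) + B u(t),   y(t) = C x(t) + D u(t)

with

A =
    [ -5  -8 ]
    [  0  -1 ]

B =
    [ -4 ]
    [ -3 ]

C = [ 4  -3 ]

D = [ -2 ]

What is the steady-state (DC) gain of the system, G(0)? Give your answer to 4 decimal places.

G(0) = C(-A)^{-1}B + D = -C A^{-1} B + D.
det A = 5, so A^{-1} = (1/5)·adj(A) = [[-1/5, 8/5], [0, -1]]
A^{-1} B = [-4, 3]^T
C A^{-1} B = -25
G(0) = D - C A^{-1} B = -2 - (-25) = 23

23.0000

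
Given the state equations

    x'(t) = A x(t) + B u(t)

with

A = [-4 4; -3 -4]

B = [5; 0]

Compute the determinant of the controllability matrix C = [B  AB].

AB = [[-20], [-15]]
Controllability matrix C = [B  AB] = [[5, -20], [0, -15]]
det(C) = 5·(-15) - (-20)·0 = -75 - 0 = -75
Since det(C) ≠ 0, rank(C) = 2 and the system is completely controllable.

-75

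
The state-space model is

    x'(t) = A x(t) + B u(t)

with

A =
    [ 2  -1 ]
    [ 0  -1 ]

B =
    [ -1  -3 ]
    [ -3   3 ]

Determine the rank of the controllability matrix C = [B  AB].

2

AB = [[1, -9], [3, -3]]
Controllability matrix C = [B  AB] = [[-1, -3, 1, -9], [-3, 3, 3, -3]]
Take the 2×2 submatrix of C formed by columns 1, 2: [[-1, -3], [-3, 3]]. Its determinant is (-1)·3 - (-3)·(-3) = -3 - 9 = -12 ≠ 0.
So rank(C) ≥ 2; since C has 2 rows, rank(C) = 2.
rank(C) = 2 = n, so the pair (A, B) is completely controllable.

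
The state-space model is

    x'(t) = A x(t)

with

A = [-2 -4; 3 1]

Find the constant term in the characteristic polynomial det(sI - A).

For a 2×2 matrix, det(sI - A) = s^2 - (tr A)s + det A.
tr A = -1, det A = 10.
So p(s) = s^2 + s + 10.
The constant term is 10.

10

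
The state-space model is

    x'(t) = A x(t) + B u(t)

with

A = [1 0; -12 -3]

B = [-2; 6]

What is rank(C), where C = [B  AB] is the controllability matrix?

AB = [[-2], [6]]
Controllability matrix C = [B  AB] = [[-2, -2], [6, 6]]
Every column of C is a scalar multiple of column 1 = [-2, 6] (multipliers 1, 1), so the columns span a one-dimensional space.
C ≠ 0, hence rank(C) = 1.
rank(C) = 1 < n = 2, so the pair (A, B) is not completely controllable.

1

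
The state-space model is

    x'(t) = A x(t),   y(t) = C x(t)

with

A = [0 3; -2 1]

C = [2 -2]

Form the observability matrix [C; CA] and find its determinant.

CA = [[4, 4]]
Observability matrix O = [C; CA] = [[2, -2], [4, 4]]
det(O) = 2·4 - (-2)·4 = 8 - (-8) = 16
Since det(O) ≠ 0, rank(O) = 2 and the system is completely observable.

16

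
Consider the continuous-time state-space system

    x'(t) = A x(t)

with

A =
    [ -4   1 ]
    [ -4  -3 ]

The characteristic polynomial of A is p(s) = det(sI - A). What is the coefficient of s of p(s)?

7

For a 2×2 matrix, det(sI - A) = s^2 - (tr A)s + det A.
tr A = -7, det A = 16.
So p(s) = s^2 + 7s + 16.
The coefficient of s is 7.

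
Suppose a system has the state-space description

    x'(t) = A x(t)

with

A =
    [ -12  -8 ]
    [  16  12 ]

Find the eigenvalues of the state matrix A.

det(sI - A) = s^2 - (tr A)s + det A, with tr A = (-12) + 12 = 0 and det A = (-12)·12 - (-8)·16 = -144 - (-128) = -16.
So p(s) = det(sI - A) = s^2 - 16.
Factor s^2 - 16: two numbers with sum 0 and product -16 are 4 and -4, so s^2 - 16 = (s - 4)(s + 4).
Hence p(s) = (s - 4) (s + 4), with roots -4, 4.
At least one eigenvalue has non-negative real part, so the system is not asymptotically stable.

-4, 4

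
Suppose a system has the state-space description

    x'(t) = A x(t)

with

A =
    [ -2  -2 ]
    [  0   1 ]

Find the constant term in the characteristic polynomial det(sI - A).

For a 2×2 matrix, det(sI - A) = s^2 - (tr A)s + det A.
tr A = -1, det A = -2.
So p(s) = s^2 + s - 2.
The constant term is -2.

-2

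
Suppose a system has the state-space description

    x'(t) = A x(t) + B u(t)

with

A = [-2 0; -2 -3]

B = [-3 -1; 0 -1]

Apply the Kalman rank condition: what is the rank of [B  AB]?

2

AB = [[6, 2], [6, 5]]
Controllability matrix C = [B  AB] = [[-3, -1, 6, 2], [0, -1, 6, 5]]
Take the 2×2 submatrix of C formed by columns 1, 2: [[-3, -1], [0, -1]]. Its determinant is (-3)·(-1) - (-1)·0 = 3 - 0 = 3 ≠ 0.
So rank(C) ≥ 2; since C has 2 rows, rank(C) = 2.
rank(C) = 2 = n, so the pair (A, B) is completely controllable.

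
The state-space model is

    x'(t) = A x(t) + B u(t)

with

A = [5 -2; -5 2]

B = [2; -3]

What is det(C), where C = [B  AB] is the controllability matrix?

AB = [[16], [-16]]
Controllability matrix C = [B  AB] = [[2, 16], [-3, -16]]
det(C) = 2·(-16) - 16·(-3) = -32 - (-48) = 16
Since det(C) ≠ 0, rank(C) = 2 and the system is completely controllable.

16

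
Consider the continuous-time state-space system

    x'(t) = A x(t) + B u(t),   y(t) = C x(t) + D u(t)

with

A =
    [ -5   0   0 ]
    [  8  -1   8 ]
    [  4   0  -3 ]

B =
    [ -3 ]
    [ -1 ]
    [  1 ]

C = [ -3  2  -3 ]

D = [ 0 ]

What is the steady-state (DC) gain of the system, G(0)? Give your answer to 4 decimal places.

G(0) = C(-A)^{-1}B + D = -C A^{-1} B + D.
det A = -15, so A^{-1} = (1/-15)·adj(A) = [[-1/5, 0, 0], [-56/15, -1, -8/3], [-4/15, 0, -1/3]]
A^{-1} B = [3/5, 143/15, 7/15]^T
C A^{-1} B = 238/15
G(0) = D - C A^{-1} B = 0 - (238/15) = -238/15 ≈ -15.8667

-15.8667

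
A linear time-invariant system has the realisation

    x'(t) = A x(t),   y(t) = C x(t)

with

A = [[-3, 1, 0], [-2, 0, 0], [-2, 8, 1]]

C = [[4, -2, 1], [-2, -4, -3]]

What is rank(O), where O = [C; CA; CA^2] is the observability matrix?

2

CA = [[-10, 12, 1], [20, -26, -3]]
CA^2 = [[4, -2, 1], [-2, -4, -3]]
Observability matrix O = [C; CA; CA^2] = [[4, -2, 1], [-2, -4, -3], [-10, 12, 1], [20, -26, -3], [4, -2, 1], [-2, -4, -3]]
The columns c1, c2, c3 of O are linearly dependent: -c1 - c2 + 2·c3 = 0 (check each entry), so rank(O) ≤ 2.
The 2×2 minor from rows 1, 2, columns 1, 2 is 4·(-4) - (-2)·(-2) = -16 - 4 = -20 ≠ 0, so rank(O) = 2.
rank(O) = 2 < n = 3, so the pair (A, C) is not completely observable.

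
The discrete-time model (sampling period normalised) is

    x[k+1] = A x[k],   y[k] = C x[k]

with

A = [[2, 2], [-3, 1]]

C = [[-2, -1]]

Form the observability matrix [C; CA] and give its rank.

CA = [[-1, -5]]
Observability matrix O = [C; CA] = [[-2, -1], [-1, -5]]
det(O) = (-2)·(-5) - (-1)·(-1) = 10 - 1 = 9 ≠ 0, so rank(O) = 2.
rank(O) = 2 = n, so the pair (A, C) is completely observable.

2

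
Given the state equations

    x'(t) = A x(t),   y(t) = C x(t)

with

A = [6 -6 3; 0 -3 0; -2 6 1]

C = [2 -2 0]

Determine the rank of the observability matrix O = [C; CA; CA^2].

2

CA = [[12, -6, 6]]
CA^2 = [[60, -18, 42]]
Observability matrix O = [C; CA; CA^2] = [[2, -2, 0], [12, -6, 6], [60, -18, 42]]
The columns c1, c2, c3 of O are linearly dependent: -c1 - c2 + c3 = 0 (check each entry), so rank(O) ≤ 2.
The 2×2 minor from rows 1, 2, columns 1, 2 is 2·(-6) - (-2)·12 = -12 - (-24) = 12 ≠ 0, so rank(O) = 2.
rank(O) = 2 < n = 3, so the pair (A, C) is not completely observable.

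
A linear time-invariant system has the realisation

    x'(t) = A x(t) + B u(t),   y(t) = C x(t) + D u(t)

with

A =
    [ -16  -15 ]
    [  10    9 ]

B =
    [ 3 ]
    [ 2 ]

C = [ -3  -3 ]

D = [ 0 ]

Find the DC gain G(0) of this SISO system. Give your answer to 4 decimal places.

G(0) = C(-A)^{-1}B + D = -C A^{-1} B + D.
det A = 6, so A^{-1} = (1/6)·adj(A) = [[3/2, 5/2], [-5/3, -8/3]]
A^{-1} B = [19/2, -31/3]^T
C A^{-1} B = 5/2
G(0) = D - C A^{-1} B = 0 - (5/2) = -5/2 ≈ -2.5000

-2.5000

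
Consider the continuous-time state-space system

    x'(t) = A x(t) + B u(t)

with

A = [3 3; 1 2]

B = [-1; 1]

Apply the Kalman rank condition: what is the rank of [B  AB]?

2

AB = [[0], [1]]
Controllability matrix C = [B  AB] = [[-1, 0], [1, 1]]
det(C) = (-1)·1 - 0·1 = -1 - 0 = -1 ≠ 0, so rank(C) = 2.
rank(C) = 2 = n, so the pair (A, B) is completely controllable.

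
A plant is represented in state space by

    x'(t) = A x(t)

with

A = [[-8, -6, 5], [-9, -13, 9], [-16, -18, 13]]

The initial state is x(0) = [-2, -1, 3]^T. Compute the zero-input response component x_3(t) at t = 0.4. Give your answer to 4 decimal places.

det(sI - A) = s^3 - (tr A)s^2 + (M11 + M22 + M33)s - det A, where Mii is the 2×2 principal minor of A obtained by deleting row i and column i.
tr A = (-8) + (-13) + 13 = -8; M11 = (-13)·13 - 9·(-18) = -169 - (-162) = -7; M22 = (-8)·13 - 5·(-16) = -104 - (-80) = -24; M33 = (-8)·(-13) - (-6)·(-9) = 104 - 54 = 50; sum of minors = 19.
det A = (-8)·((-13)·13 - 9·(-18)) - (-6)·((-9)·13 - 9·(-16)) + 5·((-9)·(-18) - (-13)·(-16)) = (-8)·(-7) - (-6)·27 + 5·(-46) = -12.
So p(s) = det(sI - A) = s^3 + 8s^2 + 19s + 12.
Rational-root test: any integer root divides 12. Testing small divisors, s = -1 works: p(-1) = -1 + 8 + (-19) + 12 = 0, so (s + 1) is a factor.
Dividing, p(s) = (s + 1)(s^2 + 7s + 12).
Factor s^2 + 7s + 12: two numbers with sum -7 and product 12 are -3 and -4, so s^2 + 7s + 12 = (s + 3)(s + 4).
Hence p(s) = (s + 1) (s + 3) (s + 4), with roots -4, -3, -1.
The eigenvalues -4, -3, -1 are distinct and real, so A is diagonalisable and x(t) = e^{At} x(0) = V diag(e^{λ_i t}) V^{-1} x(0), where the columns of V are the eigenvectors.
λ = -4: A - (-4)I = [[-4, -6, 5], [-9, -9, 9], [-16, -18, 17]]. v must be orthogonal to every row; (row 1) × (row 2) = [-9, -9, -18], so take v_1 = [1, 1, 2]^T.
λ = -3: A - (-3)I = [[-5, -6, 5], [-9, -10, 9], [-16, -18, 16]]. v must be orthogonal to every row; (row 1) × (row 2) = [-4, 0, -4], so take v_2 = [1, 0, 1]^T.
λ = -1: A - (-1)I = [[-7, -6, 5], [-9, -12, 9], [-16, -18, 14]]. v must be orthogonal to every row; (row 1) × (row 2) = [6, 18, 30], so take v_3 = [1, 3, 5]^T.
V = [v_1 v_2 v_3] = [[1, 1, 1], [1, 0, 3], [2, 1, 5]] has det V = -1, so V^{-1} = adj(V)/det V = [[3, 4, -3], [-1, -3, 2], [-1, -1, 1]].
Modal coordinates z(0) = V^{-1} x(0): 3·(-2) + 4·(-1) + (-3)·3 = -19; (-1)·(-2) + (-3)·(-1) + 2·3 = 11; (-1)·(-2) + (-1)·(-1) + 1·3 = 6; so z(0) = [-19, 11, 6]^T.
x_3(t) = Σ_i (v_i)_3 · z_i(0) · e^{λ_i t} (row 3 of V times the modal terms).
x_3(0.4) = 2·(-19)·e^{-4·0.4} + 1·11·e^{-3·0.4} + 5·6·e^{-1·0.4} = (-38)·0.20189652 + 11·0.30119421 + 30·0.67032005 = 15.7507.

15.7507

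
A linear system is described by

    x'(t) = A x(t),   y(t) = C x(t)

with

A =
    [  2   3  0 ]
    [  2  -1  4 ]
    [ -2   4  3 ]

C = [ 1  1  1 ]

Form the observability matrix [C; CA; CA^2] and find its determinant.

42

CA = [[2, 6, 7]]
CA^2 = [[2, 28, 45]]
Observability matrix O = [C; CA; CA^2] = [[1, 1, 1], [2, 6, 7], [2, 28, 45]]
Expanding along the first row, det(O) = 1·(6·45 - 7·28) - 1·(2·45 - 7·2) + 1·(2·28 - 6·2) = 1·74 - 1·76 + 1·44 = 42
Since det(O) ≠ 0, rank(O) = 3 and the system is completely observable.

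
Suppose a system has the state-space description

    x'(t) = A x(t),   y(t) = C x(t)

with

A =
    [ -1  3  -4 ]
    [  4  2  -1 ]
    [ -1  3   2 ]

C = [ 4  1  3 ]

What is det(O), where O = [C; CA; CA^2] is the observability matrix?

CA = [[-3, 23, -11]]
CA^2 = [[106, 4, -33]]
Observability matrix O = [C; CA; CA^2] = [[4, 1, 3], [-3, 23, -11], [106, 4, -33]]
Expanding along the first row, det(O) = 4·(23·(-33) - (-11)·4) - 1·((-3)·(-33) - (-11)·106) + 3·((-3)·4 - 23·106) = 4·(-715) - 1·1265 + 3·(-2450) = -11475
Since det(O) ≠ 0, rank(O) = 3 and the system is completely observable.

-11475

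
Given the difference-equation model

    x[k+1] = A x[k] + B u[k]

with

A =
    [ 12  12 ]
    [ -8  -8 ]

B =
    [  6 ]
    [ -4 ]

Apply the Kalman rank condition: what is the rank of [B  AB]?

AB = [[24], [-16]]
Controllability matrix C = [B  AB] = [[6, 24], [-4, -16]]
Every column of C is a scalar multiple of column 1 = [6, -4] (multipliers 1, 4), so the columns span a one-dimensional space.
C ≠ 0, hence rank(C) = 1.
rank(C) = 1 < n = 2, so the pair (A, B) is not completely controllable.

1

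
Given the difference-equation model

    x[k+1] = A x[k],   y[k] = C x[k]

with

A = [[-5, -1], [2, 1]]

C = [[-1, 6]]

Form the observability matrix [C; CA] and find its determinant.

CA = [[17, 7]]
Observability matrix O = [C; CA] = [[-1, 6], [17, 7]]
det(O) = (-1)·7 - 6·17 = -7 - 102 = -109
Since det(O) ≠ 0, rank(O) = 2 and the system is completely observable.

-109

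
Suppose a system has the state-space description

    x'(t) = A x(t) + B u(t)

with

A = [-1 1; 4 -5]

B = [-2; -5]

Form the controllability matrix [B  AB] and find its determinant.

-49

AB = [[-3], [17]]
Controllability matrix C = [B  AB] = [[-2, -3], [-5, 17]]
det(C) = (-2)·17 - (-3)·(-5) = -34 - 15 = -49
Since det(C) ≠ 0, rank(C) = 2 and the system is completely controllable.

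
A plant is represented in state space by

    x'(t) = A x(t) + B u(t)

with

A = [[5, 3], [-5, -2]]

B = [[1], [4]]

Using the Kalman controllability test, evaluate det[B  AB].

-81

AB = [[17], [-13]]
Controllability matrix C = [B  AB] = [[1, 17], [4, -13]]
det(C) = 1·(-13) - 17·4 = -13 - 68 = -81
Since det(C) ≠ 0, rank(C) = 2 and the system is completely controllable.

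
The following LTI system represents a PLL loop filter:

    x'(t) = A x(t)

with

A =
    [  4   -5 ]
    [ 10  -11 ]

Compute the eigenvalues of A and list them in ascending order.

det(sI - A) = s^2 - (tr A)s + det A, with tr A = 4 + (-11) = -7 and det A = 4·(-11) - (-5)·10 = -44 - (-50) = 6.
So p(s) = det(sI - A) = s^2 + 7s + 6.
Factor s^2 + 7s + 6: two numbers with sum -7 and product 6 are -1 and -6, so s^2 + 7s + 6 = (s + 1)(s + 6).
Hence p(s) = (s + 1) (s + 6), with roots -6, -1.
All eigenvalues have negative real part, so the system is asymptotically stable.

-6, -1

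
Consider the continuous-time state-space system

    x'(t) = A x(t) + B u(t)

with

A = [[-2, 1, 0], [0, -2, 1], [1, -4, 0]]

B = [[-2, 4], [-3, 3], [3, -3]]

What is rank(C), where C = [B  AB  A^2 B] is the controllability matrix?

AB = [[1, -5], [9, -9], [10, -8]]
A^2B = [[7, 1], [-8, 10], [-35, 31]]
Controllability matrix C = [B  AB  A^2B] = [[-2, 4, 1, -5, 7, 1], [-3, 3, 9, -9, -8, 10], [3, -3, 10, -8, -35, 31]]
Take the 3×3 submatrix of C formed by columns 1, 2, 3: [[-2, 4, 1], [-3, 3, 9], [3, -3, 10]]. Its determinant is (-2)·(3·10 - 9·(-3)) - 4·((-3)·10 - 9·3) + 1·((-3)·(-3) - 3·3) = (-2)·57 - 4·(-57) + 1·0 = 114 ≠ 0.
So rank(C) ≥ 3; since C has 3 rows, rank(C) = 3.
rank(C) = 3 = n, so the pair (A, B) is completely controllable.

3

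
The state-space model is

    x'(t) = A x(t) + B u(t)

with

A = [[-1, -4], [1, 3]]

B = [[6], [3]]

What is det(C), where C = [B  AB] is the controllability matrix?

AB = [[-18], [15]]
Controllability matrix C = [B  AB] = [[6, -18], [3, 15]]
det(C) = 6·15 - (-18)·3 = 90 - (-54) = 144
Since det(C) ≠ 0, rank(C) = 2 and the system is completely controllable.

144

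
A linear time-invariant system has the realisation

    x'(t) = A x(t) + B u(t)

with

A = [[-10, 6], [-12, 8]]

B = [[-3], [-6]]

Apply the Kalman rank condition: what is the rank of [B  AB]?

AB = [[-6], [-12]]
Controllability matrix C = [B  AB] = [[-3, -6], [-6, -12]]
Every column of C is a scalar multiple of column 1 = [-3, -6] (multipliers 1, 2), so the columns span a one-dimensional space.
C ≠ 0, hence rank(C) = 1.
rank(C) = 1 < n = 2, so the pair (A, B) is not completely controllable.

1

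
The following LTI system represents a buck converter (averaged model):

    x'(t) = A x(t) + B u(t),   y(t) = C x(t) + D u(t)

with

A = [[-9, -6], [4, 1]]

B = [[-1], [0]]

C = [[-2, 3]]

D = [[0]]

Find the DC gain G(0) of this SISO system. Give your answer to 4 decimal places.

-0.9333

G(0) = C(-A)^{-1}B + D = -C A^{-1} B + D.
det A = 15, so A^{-1} = (1/15)·adj(A) = [[1/15, 2/5], [-4/15, -3/5]]
A^{-1} B = [-1/15, 4/15]^T
C A^{-1} B = 14/15
G(0) = D - C A^{-1} B = 0 - (14/15) = -14/15 ≈ -0.9333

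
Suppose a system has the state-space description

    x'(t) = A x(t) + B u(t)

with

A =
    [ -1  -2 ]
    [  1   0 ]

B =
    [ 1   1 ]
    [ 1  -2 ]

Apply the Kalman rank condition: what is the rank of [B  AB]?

2

AB = [[-3, 3], [1, 1]]
Controllability matrix C = [B  AB] = [[1, 1, -3, 3], [1, -2, 1, 1]]
Take the 2×2 submatrix of C formed by columns 1, 2: [[1, 1], [1, -2]]. Its determinant is 1·(-2) - 1·1 = -2 - 1 = -3 ≠ 0.
So rank(C) ≥ 2; since C has 2 rows, rank(C) = 2.
rank(C) = 2 = n, so the pair (A, B) is completely controllable.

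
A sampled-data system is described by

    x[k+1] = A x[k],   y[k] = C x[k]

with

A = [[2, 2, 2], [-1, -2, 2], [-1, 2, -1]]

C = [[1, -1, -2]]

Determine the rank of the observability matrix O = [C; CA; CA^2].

CA = [[5, 0, 2]]
CA^2 = [[8, 14, 8]]
Observability matrix O = [C; CA; CA^2] = [[1, -1, -2], [5, 0, 2], [8, 14, 8]]
det(O) = 1·(0·8 - 2·14) - (-1)·(5·8 - 2·8) + (-2)·(5·14 - 0·8) = 1·(-28) - (-1)·24 + (-2)·70 = -144 ≠ 0, so rank(O) = 3.
rank(O) = 3 = n, so the pair (A, C) is completely observable.

3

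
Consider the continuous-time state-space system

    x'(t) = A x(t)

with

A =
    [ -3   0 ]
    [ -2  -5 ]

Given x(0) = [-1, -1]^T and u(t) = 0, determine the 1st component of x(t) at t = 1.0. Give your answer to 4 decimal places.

det(sI - A) = s^2 - (tr A)s + det A, with tr A = (-3) + (-5) = -8 and det A = (-3)·(-5) - 0·(-2) = 15 - 0 = 15.
So p(s) = det(sI - A) = s^2 + 8s + 15.
Factor s^2 + 8s + 15: two numbers with sum -8 and product 15 are -3 and -5, so s^2 + 8s + 15 = (s + 3)(s + 5).
Hence p(s) = (s + 3) (s + 5), with roots -5, -3.
The eigenvalues -5, -3 are distinct and real, so A is diagonalisable and x(t) = e^{At} x(0) = V diag(e^{λ_i t}) V^{-1} x(0), where the columns of V are the eigenvectors.
λ = -5: A - (-5)I = [[2, 0], [-2, 0]]. Row 1 gives 2·v1 + 0·v2 = 0, so take v_1 = [0, 1]^T.
λ = -3: A - (-3)I = [[0, 0], [-2, -2]]. Row 2 gives (-2)·v1 + (-2)·v2 = 0, so take v_2 = [-1, 1]^T.
V = [v_1 v_2] = [[0, -1], [1, 1]] has det V = 1, so V^{-1} = adj(V)/det V = [[1, 1], [-1, 0]].
Modal coordinates z(0) = V^{-1} x(0): 1·(-1) + 1·(-1) = -2; (-1)·(-1) + 0·(-1) = 1; so z(0) = [-2, 1]^T.
x_1(t) = Σ_i (v_i)_1 · z_i(0) · e^{λ_i t} (row 1 of V times the modal terms).
x_1(1.0) = 0·(-2)·e^{-5·1.0} + (-1)·1·e^{-3·1.0} = 0·0.006738 + (-1)·0.049787 = -0.0498.

-0.0498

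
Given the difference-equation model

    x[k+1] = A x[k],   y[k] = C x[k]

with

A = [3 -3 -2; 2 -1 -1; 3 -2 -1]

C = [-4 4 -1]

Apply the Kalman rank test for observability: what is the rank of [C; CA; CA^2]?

CA = [[-7, 10, 5]]
CA^2 = [[14, 1, -1]]
Observability matrix O = [C; CA; CA^2] = [[-4, 4, -1], [-7, 10, 5], [14, 1, -1]]
det(O) = (-4)·(10·(-1) - 5·1) - 4·((-7)·(-1) - 5·14) + (-1)·((-7)·1 - 10·14) = (-4)·(-15) - 4·(-63) + (-1)·(-147) = 459 ≠ 0, so rank(O) = 3.
rank(O) = 3 = n, so the pair (A, C) is completely observable.

3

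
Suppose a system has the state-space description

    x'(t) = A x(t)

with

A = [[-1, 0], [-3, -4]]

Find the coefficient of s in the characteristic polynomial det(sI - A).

For a 2×2 matrix, det(sI - A) = s^2 - (tr A)s + det A.
tr A = -5, det A = 4.
So p(s) = s^2 + 5s + 4.
The coefficient of s is 5.

5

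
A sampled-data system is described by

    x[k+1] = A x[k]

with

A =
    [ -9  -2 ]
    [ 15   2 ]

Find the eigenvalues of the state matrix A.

-4, -3

det(zI - A) = z^2 - (tr A)z + det A, with tr A = (-9) + 2 = -7 and det A = (-9)·2 - (-2)·15 = -18 - (-30) = 12.
So p(z) = det(zI - A) = z^2 + 7z + 12.
Factor z^2 + 7z + 12: two numbers with sum -7 and product 12 are -3 and -4, so z^2 + 7z + 12 = (z + 3)(z + 4).
Hence p(z) = (z + 3) (z + 4), with roots -4, -3.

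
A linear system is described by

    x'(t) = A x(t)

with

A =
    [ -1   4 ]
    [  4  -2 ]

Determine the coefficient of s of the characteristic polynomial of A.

3

For a 2×2 matrix, det(sI - A) = s^2 - (tr A)s + det A.
tr A = -3, det A = -14.
So p(s) = s^2 + 3s - 14.
The coefficient of s is 3.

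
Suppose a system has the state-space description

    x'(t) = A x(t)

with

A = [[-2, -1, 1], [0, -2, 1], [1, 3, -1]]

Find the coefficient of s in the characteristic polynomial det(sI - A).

4

Expand det(sI - A) for the 3×3 matrix.
p(s) = s^3 + 5s^2 + 4s - 3.
(Check: constant term = det(-A) = (-1)^3 det A = -3; coefficient of s^2 = -tr A = 5.)
The coefficient of s is 4.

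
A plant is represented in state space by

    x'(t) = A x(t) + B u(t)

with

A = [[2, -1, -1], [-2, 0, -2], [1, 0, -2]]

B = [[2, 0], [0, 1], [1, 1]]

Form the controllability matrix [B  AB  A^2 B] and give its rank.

3

AB = [[3, -2], [-6, -2], [0, -2]]
A^2B = [[12, 0], [-6, 8], [3, 2]]
Controllability matrix C = [B  AB  A^2B] = [[2, 0, 3, -2, 12, 0], [0, 1, -6, -2, -6, 8], [1, 1, 0, -2, 3, 2]]
Take the 3×3 submatrix of C formed by columns 1, 2, 3: [[2, 0, 3], [0, 1, -6], [1, 1, 0]]. Its determinant is 2·(1·0 - (-6)·1) - 0·(0·0 - (-6)·1) + 3·(0·1 - 1·1) = 2·6 - 0·6 + 3·(-1) = 9 ≠ 0.
So rank(C) ≥ 3; since C has 3 rows, rank(C) = 3.
rank(C) = 3 = n, so the pair (A, B) is completely controllable.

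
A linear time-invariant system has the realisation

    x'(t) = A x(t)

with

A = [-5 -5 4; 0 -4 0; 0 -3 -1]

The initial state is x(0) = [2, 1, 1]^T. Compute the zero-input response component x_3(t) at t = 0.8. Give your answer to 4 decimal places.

det(sI - A) = s^3 - (tr A)s^2 + (M11 + M22 + M33)s - det A, where Mii is the 2×2 principal minor of A obtained by deleting row i and column i.
tr A = (-5) + (-4) + (-1) = -10; M11 = (-4)·(-1) - 0·(-3) = 4 - 0 = 4; M22 = (-5)·(-1) - 4·0 = 5 - 0 = 5; M33 = (-5)·(-4) - (-5)·0 = 20 - 0 = 20; sum of minors = 29.
det A = (-5)·((-4)·(-1) - 0·(-3)) - (-5)·(0·(-1) - 0·0) + 4·(0·(-3) - (-4)·0) = (-5)·4 - (-5)·0 + 4·0 = -20.
So p(s) = det(sI - A) = s^3 + 10s^2 + 29s + 20.
Rational-root test: any integer root divides 20. Testing small divisors, s = -1 works: p(-1) = -1 + 10 + (-29) + 20 = 0, so (s + 1) is a factor.
Dividing, p(s) = (s + 1)(s^2 + 9s + 20).
Factor s^2 + 9s + 20: two numbers with sum -9 and product 20 are -4 and -5, so s^2 + 9s + 20 = (s + 4)(s + 5).
Hence p(s) = (s + 1) (s + 4) (s + 5), with roots -5, -4, -1.
The eigenvalues -5, -4, -1 are distinct and real, so A is diagonalisable and x(t) = e^{At} x(0) = V diag(e^{λ_i t}) V^{-1} x(0), where the columns of V are the eigenvectors.
λ = -5: A - (-5)I = [[0, -5, 4], [0, 1, 0], [0, -3, 4]]. v must be orthogonal to every row; (row 1) × (row 2) = [-4, 0, 0], so take v_1 = [1, 0, 0]^T.
λ = -4: A - (-4)I = [[-1, -5, 4], [0, 0, 0], [0, -3, 3]]. v must be orthogonal to every row; (row 1) × (row 3) = [-3, 3, 3], so take v_2 = [-1, 1, 1]^T.
λ = -1: A - (-1)I = [[-4, -5, 4], [0, -3, 0], [0, -3, 0]]. v must be orthogonal to every row; (row 1) × (row 2) = [12, 0, 12], so take v_3 = [1, 0, 1]^T.
V = [v_1 v_2 v_3] = [[1, -1, 1], [0, 1, 0], [0, 1, 1]] has det V = 1, so V^{-1} = adj(V)/det V = [[1, 2, -1], [0, 1, 0], [0, -1, 1]].
Modal coordinates z(0) = V^{-1} x(0): 1·2 + 2·1 + (-1)·1 = 3; 0·2 + 1·1 + 0·1 = 1; 0·2 + (-1)·1 + 1·1 = 0; so z(0) = [3, 1, 0]^T.
x_3(t) = Σ_i (v_i)_3 · z_i(0) · e^{λ_i t} (row 3 of V times the modal terms).
x_3(0.8) = 0·3·e^{-5·0.8} + 1·1·e^{-4·0.8} + 1·0·e^{-1·0.8} = 0·0.018316 + 1·0.040762 + 0·0.449329 = 0.0408.

0.0408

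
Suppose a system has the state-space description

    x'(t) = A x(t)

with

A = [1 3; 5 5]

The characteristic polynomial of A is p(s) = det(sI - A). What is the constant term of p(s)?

For a 2×2 matrix, det(sI - A) = s^2 - (tr A)s + det A.
tr A = 6, det A = -10.
So p(s) = s^2 - 6s - 10.
The constant term is -10.

-10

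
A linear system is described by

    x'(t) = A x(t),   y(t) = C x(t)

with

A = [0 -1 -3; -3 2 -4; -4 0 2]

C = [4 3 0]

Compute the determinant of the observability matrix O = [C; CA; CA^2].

CA = [[-9, 2, -24]]
CA^2 = [[90, 13, -29]]
Observability matrix O = [C; CA; CA^2] = [[4, 3, 0], [-9, 2, -24], [90, 13, -29]]
Expanding along the first row, det(O) = 4·(2·(-29) - (-24)·13) - 3·((-9)·(-29) - (-24)·90) + 0·((-9)·13 - 2·90) = 4·254 - 3·2421 + 0·(-297) = -6247
Since det(O) ≠ 0, rank(O) = 3 and the system is completely observable.

-6247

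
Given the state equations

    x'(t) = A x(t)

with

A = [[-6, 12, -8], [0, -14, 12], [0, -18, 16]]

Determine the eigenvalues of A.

-6, -2, 4

det(sI - A) = s^3 - (tr A)s^2 + (M11 + M22 + M33)s - det A, where Mii is the 2×2 principal minor of A obtained by deleting row i and column i.
tr A = (-6) + (-14) + 16 = -4; M11 = (-14)·16 - 12·(-18) = -224 - (-216) = -8; M22 = (-6)·16 - (-8)·0 = -96 - 0 = -96; M33 = (-6)·(-14) - 12·0 = 84 - 0 = 84; sum of minors = -20.
det A = (-6)·((-14)·16 - 12·(-18)) - 12·(0·16 - 12·0) + (-8)·(0·(-18) - (-14)·0) = (-6)·(-8) - 12·0 + (-8)·0 = 48.
So p(s) = det(sI - A) = s^3 + 4s^2 - 20s - 48.
Rational-root test: any integer root divides -48. Testing small divisors, s = -2 works: p(-2) = -8 + 16 + 40 + (-48) = 0, so (s + 2) is a factor.
Dividing, p(s) = (s + 2)(s^2 + 2s - 24).
Factor s^2 + 2s - 24: two numbers with sum -2 and product -24 are 4 and -6, so s^2 + 2s - 24 = (s - 4)(s + 6).
Hence p(s) = (s - 4) (s + 2) (s + 6), with roots -6, -2, 4.
At least one eigenvalue has non-negative real part, so the system is not asymptotically stable.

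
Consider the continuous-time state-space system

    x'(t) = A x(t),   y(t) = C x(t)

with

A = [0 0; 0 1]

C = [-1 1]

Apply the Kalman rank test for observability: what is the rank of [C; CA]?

2

CA = [[0, 1]]
Observability matrix O = [C; CA] = [[-1, 1], [0, 1]]
det(O) = (-1)·1 - 1·0 = -1 - 0 = -1 ≠ 0, so rank(O) = 2.
rank(O) = 2 = n, so the pair (A, C) is completely observable.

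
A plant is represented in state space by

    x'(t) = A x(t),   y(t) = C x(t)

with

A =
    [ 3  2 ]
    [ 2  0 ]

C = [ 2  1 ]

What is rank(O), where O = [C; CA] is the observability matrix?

1

CA = [[8, 4]]
Observability matrix O = [C; CA] = [[2, 1], [8, 4]]
Every row of O is a scalar multiple of row 1 = [2, 1] (multipliers 1, 4), so the rows span a one-dimensional space.
O ≠ 0, hence rank(O) = 1.
rank(O) = 1 < n = 2, so the pair (A, C) is not completely observable.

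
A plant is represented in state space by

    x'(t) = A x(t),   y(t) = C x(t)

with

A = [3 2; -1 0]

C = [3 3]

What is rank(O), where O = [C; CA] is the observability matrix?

CA = [[6, 6]]
Observability matrix O = [C; CA] = [[3, 3], [6, 6]]
Every row of O is a scalar multiple of row 1 = [3, 3] (multipliers 1, 2), so the rows span a one-dimensional space.
O ≠ 0, hence rank(O) = 1.
rank(O) = 1 < n = 2, so the pair (A, C) is not completely observable.

1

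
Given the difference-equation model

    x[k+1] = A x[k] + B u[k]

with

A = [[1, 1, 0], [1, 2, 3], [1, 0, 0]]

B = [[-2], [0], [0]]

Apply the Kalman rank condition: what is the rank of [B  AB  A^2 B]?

3

AB = [[-2], [-2], [-2]]
A^2B = [[-4], [-12], [-2]]
Controllability matrix C = [B  AB  A^2B] = [[-2, -2, -4], [0, -2, -12], [0, -2, -2]]
det(C) = (-2)·((-2)·(-2) - (-12)·(-2)) - (-2)·(0·(-2) - (-12)·0) + (-4)·(0·(-2) - (-2)·0) = (-2)·(-20) - (-2)·0 + (-4)·0 = 40 ≠ 0, so rank(C) = 3.
rank(C) = 3 = n, so the pair (A, B) is completely controllable.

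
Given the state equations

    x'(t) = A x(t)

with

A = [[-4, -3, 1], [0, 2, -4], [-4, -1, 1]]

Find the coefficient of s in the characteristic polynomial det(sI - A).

Expand det(sI - A) for the 3×3 matrix.
p(s) = s^3 + s^2 - 10s + 32.
(Check: constant term = det(-A) = (-1)^3 det A = 32; coefficient of s^2 = -tr A = 1.)
The coefficient of s is -10.

-10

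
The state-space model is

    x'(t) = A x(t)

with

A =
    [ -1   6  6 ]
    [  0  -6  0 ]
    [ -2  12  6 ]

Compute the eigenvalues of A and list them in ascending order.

-6, 2, 3

det(sI - A) = s^3 - (tr A)s^2 + (M11 + M22 + M33)s - det A, where Mii is the 2×2 principal minor of A obtained by deleting row i and column i.
tr A = (-1) + (-6) + 6 = -1; M11 = (-6)·6 - 0·12 = -36 - 0 = -36; M22 = (-1)·6 - 6·(-2) = -6 - (-12) = 6; M33 = (-1)·(-6) - 6·0 = 6 - 0 = 6; sum of minors = -24.
det A = (-1)·((-6)·6 - 0·12) - 6·(0·6 - 0·(-2)) + 6·(0·12 - (-6)·(-2)) = (-1)·(-36) - 6·0 + 6·(-12) = -36.
So p(s) = det(sI - A) = s^3 + s^2 - 24s + 36.
Rational-root test: any integer root divides 36. Testing small divisors, s = 2 works: p(2) = 8 + 4 + (-48) + 36 = 0, so (s - 2) is a factor.
Dividing, p(s) = (s - 2)(s^2 + 3s - 18).
Factor s^2 + 3s - 18: two numbers with sum -3 and product -18 are 3 and -6, so s^2 + 3s - 18 = (s - 3)(s + 6).
Hence p(s) = (s - 3) (s - 2) (s + 6), with roots -6, 2, 3.
At least one eigenvalue has non-negative real part, so the system is not asymptotically stable.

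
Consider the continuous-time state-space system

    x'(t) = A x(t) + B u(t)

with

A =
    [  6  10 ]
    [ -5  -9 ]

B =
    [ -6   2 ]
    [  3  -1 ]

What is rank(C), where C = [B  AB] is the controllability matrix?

1

AB = [[-6, 2], [3, -1]]
Controllability matrix C = [B  AB] = [[-6, 2, -6, 2], [3, -1, 3, -1]]
Every column of C is a scalar multiple of column 1 = [-6, 3] (multipliers 1, -1/3, 1, -1/3), so the columns span a one-dimensional space.
C ≠ 0, hence rank(C) = 1.
rank(C) = 1 < n = 2, so the pair (A, B) is not completely controllable.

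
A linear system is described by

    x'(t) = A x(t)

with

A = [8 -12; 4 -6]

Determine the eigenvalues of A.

det(sI - A) = s^2 - (tr A)s + det A, with tr A = 8 + (-6) = 2 and det A = 8·(-6) - (-12)·4 = -48 - (-48) = 0.
So p(s) = det(sI - A) = s^2 - 2s.
Factor s^2 - 2s: two numbers with sum 2 and product 0 are 2 and 0, so s^2 - 2s = s(s - 2).
Hence p(s) = s (s - 2), with roots 0, 2.
At least one eigenvalue has non-negative real part, so the system is not asymptotically stable.

0, 2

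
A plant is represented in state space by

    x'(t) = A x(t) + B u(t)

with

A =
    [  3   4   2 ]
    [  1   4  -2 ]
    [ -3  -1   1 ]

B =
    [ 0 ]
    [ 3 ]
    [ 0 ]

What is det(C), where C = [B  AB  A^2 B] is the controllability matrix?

1134

AB = [[12], [12], [-3]]
A^2B = [[78], [66], [-51]]
Controllability matrix C = [B  AB  A^2B] = [[0, 12, 78], [3, 12, 66], [0, -3, -51]]
Expanding along the first row, det(C) = 0·(12·(-51) - 66·(-3)) - 12·(3·(-51) - 66·0) + 78·(3·(-3) - 12·0) = 0·(-414) - 12·(-153) + 78·(-9) = 1134
Since det(C) ≠ 0, rank(C) = 3 and the system is completely controllable.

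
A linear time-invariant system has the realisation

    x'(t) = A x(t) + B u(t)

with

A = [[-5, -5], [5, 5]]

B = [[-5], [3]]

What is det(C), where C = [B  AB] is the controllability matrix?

AB = [[10], [-10]]
Controllability matrix C = [B  AB] = [[-5, 10], [3, -10]]
det(C) = (-5)·(-10) - 10·3 = 50 - 30 = 20
Since det(C) ≠ 0, rank(C) = 2 and the system is completely controllable.

20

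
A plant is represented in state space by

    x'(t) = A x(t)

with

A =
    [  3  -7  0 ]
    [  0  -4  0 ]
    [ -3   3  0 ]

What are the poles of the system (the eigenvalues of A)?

det(sI - A) = s^3 - (tr A)s^2 + (M11 + M22 + M33)s - det A, where Mii is the 2×2 principal minor of A obtained by deleting row i and column i.
tr A = 3 + (-4) + 0 = -1; M11 = (-4)·0 - 0·3 = 0 - 0 = 0; M22 = 3·0 - 0·(-3) = 0 - 0 = 0; M33 = 3·(-4) - (-7)·0 = -12 - 0 = -12; sum of minors = -12.
det A = 3·((-4)·0 - 0·3) - (-7)·(0·0 - 0·(-3)) + 0·(0·3 - (-4)·(-3)) = 3·0 - (-7)·0 + 0·(-12) = 0.
So p(s) = det(sI - A) = s^3 + s^2 - 12s.
The constant term is 0, so p(s) = s(s^2 + s - 12).
Factor s^2 + s - 12: two numbers with sum -1 and product -12 are 3 and -4, so s^2 + s - 12 = (s - 3)(s + 4).
Hence p(s) = s (s - 3) (s + 4), with roots -4, 0, 3.
At least one eigenvalue has non-negative real part, so the system is not asymptotically stable.

-4, 0, 3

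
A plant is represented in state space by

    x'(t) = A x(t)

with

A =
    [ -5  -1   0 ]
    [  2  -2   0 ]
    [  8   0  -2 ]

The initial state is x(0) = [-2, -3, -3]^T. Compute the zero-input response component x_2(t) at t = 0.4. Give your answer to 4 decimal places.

-1.5987

det(sI - A) = s^3 - (tr A)s^2 + (M11 + M22 + M33)s - det A, where Mii is the 2×2 principal minor of A obtained by deleting row i and column i.
tr A = (-5) + (-2) + (-2) = -9; M11 = (-2)·(-2) - 0·0 = 4 - 0 = 4; M22 = (-5)·(-2) - 0·8 = 10 - 0 = 10; M33 = (-5)·(-2) - (-1)·2 = 10 - (-2) = 12; sum of minors = 26.
det A = (-5)·((-2)·(-2) - 0·0) - (-1)·(2·(-2) - 0·8) + 0·(2·0 - (-2)·8) = (-5)·4 - (-1)·(-4) + 0·16 = -24.
So p(s) = det(sI - A) = s^3 + 9s^2 + 26s + 24.
Rational-root test: any integer root divides 24. Testing small divisors, s = -2 works: p(-2) = -8 + 36 + (-52) + 24 = 0, so (s + 2) is a factor.
Dividing, p(s) = (s + 2)(s^2 + 7s + 12).
Factor s^2 + 7s + 12: two numbers with sum -7 and product 12 are -3 and -4, so s^2 + 7s + 12 = (s + 3)(s + 4).
Hence p(s) = (s + 2) (s + 3) (s + 4), with roots -4, -3, -2.
The eigenvalues -4, -3, -2 are distinct and real, so A is diagonalisable and x(t) = e^{At} x(0) = V diag(e^{λ_i t}) V^{-1} x(0), where the columns of V are the eigenvectors.
λ = -4: A - (-4)I = [[-1, -1, 0], [2, 2, 0], [8, 0, 2]]. v must be orthogonal to every row; (row 1) × (row 3) = [-2, 2, 8], so take v_1 = [1, -1, -4]^T.
λ = -3: A - (-3)I = [[-2, -1, 0], [2, 1, 0], [8, 0, 1]]. v must be orthogonal to every row; (row 1) × (row 3) = [-1, 2, 8], so take v_2 = [-1, 2, 8]^T.
λ = -2: A - (-2)I = [[-3, -1, 0], [2, 0, 0], [8, 0, 0]]. v must be orthogonal to every row; (row 1) × (row 2) = [0, 0, 2], so take v_3 = [0, 0, 1]^T.
V = [v_1 v_2 v_3] = [[1, -1, 0], [-1, 2, 0], [-4, 8, 1]] has det V = 1, so V^{-1} = adj(V)/det V = [[2, 1, 0], [1, 1, 0], [0, -4, 1]].
Modal coordinates z(0) = V^{-1} x(0): 2·(-2) + 1·(-3) + 0·(-3) = -7; 1·(-2) + 1·(-3) + 0·(-3) = -5; 0·(-2) + (-4)·(-3) + 1·(-3) = 9; so z(0) = [-7, -5, 9]^T.
x_2(t) = Σ_i (v_i)_2 · z_i(0) · e^{λ_i t} (row 2 of V times the modal terms).
x_2(0.4) = (-1)·(-7)·e^{-4·0.4} + 2·(-5)·e^{-3·0.4} + 0·9·e^{-2·0.4} = 7·0.201897 + (-10)·0.301194 + 0·0.449329 = -1.5987.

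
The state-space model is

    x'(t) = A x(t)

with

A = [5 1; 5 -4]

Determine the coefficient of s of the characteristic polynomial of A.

-1

For a 2×2 matrix, det(sI - A) = s^2 - (tr A)s + det A.
tr A = 1, det A = -25.
So p(s) = s^2 - s - 25.
The coefficient of s is -1.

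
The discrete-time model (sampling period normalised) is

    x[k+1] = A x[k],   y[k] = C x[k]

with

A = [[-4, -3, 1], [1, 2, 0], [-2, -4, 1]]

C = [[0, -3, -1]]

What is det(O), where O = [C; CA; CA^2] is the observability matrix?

13

CA = [[-1, -2, -1]]
CA^2 = [[4, 3, -2]]
Observability matrix O = [C; CA; CA^2] = [[0, -3, -1], [-1, -2, -1], [4, 3, -2]]
Expanding along the first row, det(O) = 0·((-2)·(-2) - (-1)·3) - (-3)·((-1)·(-2) - (-1)·4) + (-1)·((-1)·3 - (-2)·4) = 0·7 - (-3)·6 + (-1)·5 = 13
Since det(O) ≠ 0, rank(O) = 3 and the system is completely observable.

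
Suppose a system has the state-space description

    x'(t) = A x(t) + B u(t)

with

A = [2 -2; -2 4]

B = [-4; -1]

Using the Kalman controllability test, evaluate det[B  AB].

AB = [[-6], [4]]
Controllability matrix C = [B  AB] = [[-4, -6], [-1, 4]]
det(C) = (-4)·4 - (-6)·(-1) = -16 - 6 = -22
Since det(C) ≠ 0, rank(C) = 2 and the system is completely controllable.

-22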